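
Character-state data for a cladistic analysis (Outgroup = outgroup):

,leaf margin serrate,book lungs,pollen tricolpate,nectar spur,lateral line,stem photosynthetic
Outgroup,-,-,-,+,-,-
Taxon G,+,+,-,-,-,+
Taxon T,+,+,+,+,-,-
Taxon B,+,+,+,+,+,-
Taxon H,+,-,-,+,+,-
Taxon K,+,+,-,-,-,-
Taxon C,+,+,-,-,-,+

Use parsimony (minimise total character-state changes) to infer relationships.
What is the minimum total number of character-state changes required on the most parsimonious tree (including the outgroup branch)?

7

Character polarity is set by the outgroup: the derived state is whichever differs from the outgroup's state, so for nectar spur the derived state is '-', and for the remaining characters it is '+'.
leaf margin serrate (derived state '+') is shared by all ingroup taxa — unites the whole ingroup.
Only Taxon B, Taxon C, Taxon G, Taxon K, and Taxon T show the derived state '+' for book lungs, supporting them as a clade.
pollen tricolpate (derived state '+') is shared by Taxon B and Taxon T — a synapomorphy uniting that clade.
nectar spur: derived state '-' in Taxon C, Taxon G, and Taxon K only — synapomorphy for {Taxon C, Taxon G, Taxon K}.
lateral line groups Taxon B and Taxon H, which is incompatible with the clades supported by the remaining characters; treating it as convergent (homoplasy) costs fewer steps than any alternative tree.
stem photosynthetic (derived state '+') is shared by Taxon C and Taxon G — a synapomorphy uniting that clade.
Most parsimonious ingroup topology: (Taxon H,((Taxon B,Taxon T),((Taxon G,Taxon C),Taxon K))).
Changes per character on this tree: leaf margin serrate: 1; book lungs: 1; pollen tricolpate: 1; nectar spur: 1; lateral line: 2; stem photosynthetic: 1.
Total = 7.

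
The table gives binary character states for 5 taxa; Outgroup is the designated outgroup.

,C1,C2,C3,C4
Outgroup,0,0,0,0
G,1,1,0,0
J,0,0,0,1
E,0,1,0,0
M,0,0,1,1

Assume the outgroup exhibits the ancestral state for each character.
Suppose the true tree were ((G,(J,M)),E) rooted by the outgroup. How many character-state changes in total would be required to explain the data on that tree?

Map each character onto ((G,(J,M)),E) (rooted by Outgroup) and count the minimum state changes it requires (Fitch parsimony):
C1: 1; C2: 2; C3: 1; C4: 1.
Total tree length = 5.

5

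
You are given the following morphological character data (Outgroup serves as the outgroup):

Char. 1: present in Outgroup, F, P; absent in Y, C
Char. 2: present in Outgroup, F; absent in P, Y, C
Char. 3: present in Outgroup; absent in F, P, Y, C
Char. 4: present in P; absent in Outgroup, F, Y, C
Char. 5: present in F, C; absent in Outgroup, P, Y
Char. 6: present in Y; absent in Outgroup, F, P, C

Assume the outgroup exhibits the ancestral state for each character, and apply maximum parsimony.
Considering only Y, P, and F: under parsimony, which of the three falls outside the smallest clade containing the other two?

F

Character polarity is set by the outgroup: the derived state is whichever differs from the outgroup's state, so for Char. 1, Char. 2, Char. 3 the derived state is 'absent', and for the remaining characters it is 'present'.
Only C and Y show the derived state 'absent' for Char. 1, supporting them as a clade.
Char. 2: derived state 'absent' in C, P, and Y only — synapomorphy for {C, P, Y}.
Char. 3 (derived state 'absent') is shared by all ingroup taxa — unites the whole ingroup.
Char. 4 (derived state 'present') is unique to P (autapomorphy; uninformative for grouping).
Char. 5 groups C and F, which is incompatible with the clades supported by the remaining characters; treating it as convergent (homoplasy) costs fewer steps than any alternative tree.
Char. 6: derived state 'present' in Y only — an autapomorphy, so it tells us nothing about relationships among taxa.
Most parsimonious ingroup topology: (F,(P,(Y,C))).
Y and P share a more recent common ancestor with each other than either does with F, so F is the least closely related of the three.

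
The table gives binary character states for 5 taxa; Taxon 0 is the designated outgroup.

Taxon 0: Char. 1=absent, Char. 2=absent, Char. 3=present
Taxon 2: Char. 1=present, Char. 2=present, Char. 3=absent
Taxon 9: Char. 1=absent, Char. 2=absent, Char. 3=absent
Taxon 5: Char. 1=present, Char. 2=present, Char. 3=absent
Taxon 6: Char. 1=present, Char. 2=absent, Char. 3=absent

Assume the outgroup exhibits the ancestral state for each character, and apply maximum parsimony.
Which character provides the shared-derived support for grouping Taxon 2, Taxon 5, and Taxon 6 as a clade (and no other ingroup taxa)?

Character polarity is set by the outgroup: the derived state is whichever differs from the outgroup's state, so for Char. 3 the derived state is 'absent', and for the remaining characters it is 'present'.
Char. 1: derived state 'present' in Taxon 2, Taxon 5, and Taxon 6 only — synapomorphy for {Taxon 2, Taxon 5, Taxon 6}.
Char. 2: derived state 'present' in Taxon 2 and Taxon 5 only — synapomorphy for {Taxon 2, Taxon 5}.
All ingroup taxa share the derived state 'absent' for Char. 3; it defines the ingroup but does not resolve relationships within it.
Most parsimonious ingroup topology: (((Taxon 2,Taxon 5),Taxon 6),Taxon 9).
The clade {Taxon 2, Taxon 5, Taxon 6} is supported by Char. 1: its derived state 'present' occurs in exactly those taxa and in no other taxon (including the outgroup).

Char. 1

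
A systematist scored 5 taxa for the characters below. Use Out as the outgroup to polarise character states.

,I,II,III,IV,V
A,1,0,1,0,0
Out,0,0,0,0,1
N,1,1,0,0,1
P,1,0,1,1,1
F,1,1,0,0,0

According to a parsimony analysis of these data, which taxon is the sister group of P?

A

Character polarity is set by the outgroup: the derived state is whichever differs from the outgroup's state, so for V the derived state is '0', and for the remaining characters it is '1'.
All ingroup taxa share the derived state '1' for I; it defines the ingroup but does not resolve relationships within it.
Only F and N show the derived state '1' for II, supporting them as a clade.
III (derived state '1') is shared by A and P — a synapomorphy uniting that clade.
IV (derived state '1') is unique to P (autapomorphy; uninformative for grouping).
V (state '0') occurs in A and F but conflicts with the nesting implied by the other characters — most parsimoniously interpreted as homoplasy.
Most parsimonious ingroup topology: ((A,P),(N,F)).
P and A form a cherry on this tree, so they are sister taxa.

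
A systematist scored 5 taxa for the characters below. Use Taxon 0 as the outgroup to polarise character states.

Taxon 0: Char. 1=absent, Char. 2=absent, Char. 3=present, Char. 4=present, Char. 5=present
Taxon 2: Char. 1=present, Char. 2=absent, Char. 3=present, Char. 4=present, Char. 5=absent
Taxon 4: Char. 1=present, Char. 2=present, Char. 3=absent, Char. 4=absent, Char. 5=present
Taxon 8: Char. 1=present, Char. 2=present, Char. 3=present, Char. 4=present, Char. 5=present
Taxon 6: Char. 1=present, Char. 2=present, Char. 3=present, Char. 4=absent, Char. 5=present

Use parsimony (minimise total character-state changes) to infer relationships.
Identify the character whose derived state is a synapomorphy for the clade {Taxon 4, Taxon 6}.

Char. 4

Character polarity is set by the outgroup: the derived state is whichever differs from the outgroup's state, so for Char. 3, Char. 4, Char. 5 the derived state is 'absent', and for the remaining characters it is 'present'.
Char. 1 (derived state 'present') is shared by all ingroup taxa — unites the whole ingroup.
Only Taxon 4, Taxon 6, and Taxon 8 show the derived state 'present' for Char. 2, supporting them as a clade.
Char. 3: derived state 'absent' in Taxon 4 only — an autapomorphy, so it tells us nothing about relationships among taxa.
Char. 4 (derived state 'absent') is shared by Taxon 4 and Taxon 6 — a synapomorphy uniting that clade.
Char. 5: derived state 'absent' in Taxon 2 only — an autapomorphy, so it tells us nothing about relationships among taxa.
Most parsimonious ingroup topology: (((Taxon 4,Taxon 6),Taxon 8),Taxon 2).
The clade {Taxon 4, Taxon 6} is supported by Char. 4: its derived state 'absent' occurs in exactly those taxa and in no other taxon (including the outgroup).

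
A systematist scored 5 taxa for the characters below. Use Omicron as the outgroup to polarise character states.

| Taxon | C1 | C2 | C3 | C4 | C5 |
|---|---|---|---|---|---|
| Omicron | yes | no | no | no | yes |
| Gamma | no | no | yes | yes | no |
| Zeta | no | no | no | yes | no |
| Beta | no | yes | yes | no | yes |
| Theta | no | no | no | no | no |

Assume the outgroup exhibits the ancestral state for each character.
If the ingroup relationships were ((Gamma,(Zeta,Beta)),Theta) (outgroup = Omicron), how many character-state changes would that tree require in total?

8

Map each character onto ((Gamma,(Zeta,Beta)),Theta) (rooted by Omicron) and count the minimum state changes it requires (Fitch parsimony):
C1: 1; C2: 1; C3: 2; C4: 2; C5: 2.
Total tree length = 8.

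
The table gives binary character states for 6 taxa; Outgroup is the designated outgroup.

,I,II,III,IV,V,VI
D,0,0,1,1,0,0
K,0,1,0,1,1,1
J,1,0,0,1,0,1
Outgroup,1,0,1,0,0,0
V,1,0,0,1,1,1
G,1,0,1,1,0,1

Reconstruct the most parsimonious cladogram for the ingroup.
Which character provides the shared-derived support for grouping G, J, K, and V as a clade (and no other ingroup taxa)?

VI

Character polarity is set by the outgroup: the derived state is whichever differs from the outgroup's state, so for I, III the derived state is '0', and for the remaining characters it is '1'.
I groups D and K, which is incompatible with the clades supported by the remaining characters; treating it as convergent (homoplasy) costs fewer steps than any alternative tree.
II: derived state '1' in K only — an autapomorphy, so it tells us nothing about relationships among taxa.
III: derived state '0' in J, K, and V only — synapomorphy for {J, K, V}.
IV (derived state '1') is shared by all ingroup taxa — unites the whole ingroup.
V: derived state '1' in K and V only — synapomorphy for {K, V}.
VI: derived state '1' in G, J, K, and V only — synapomorphy for {G, J, K, V}.
Most parsimonious ingroup topology: (((J,(V,K)),G),D).
The clade {G, J, K, V} is supported by VI: its derived state '1' occurs in exactly those taxa and in no other taxon (including the outgroup).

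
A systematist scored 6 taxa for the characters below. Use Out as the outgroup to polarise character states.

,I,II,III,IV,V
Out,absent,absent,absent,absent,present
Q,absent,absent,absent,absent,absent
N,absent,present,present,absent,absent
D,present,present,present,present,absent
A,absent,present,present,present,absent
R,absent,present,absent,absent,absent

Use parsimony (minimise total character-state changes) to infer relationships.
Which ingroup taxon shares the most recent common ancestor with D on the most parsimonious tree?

A

Character polarity is set by the outgroup: the derived state is whichever differs from the outgroup's state, so for V the derived state is 'absent', and for the remaining characters it is 'present'.
I (derived state 'present') is unique to D (autapomorphy; uninformative for grouping).
Only A, D, N, and R show the derived state 'present' for II, supporting them as a clade.
III (derived state 'present') is shared by A, D, and N — a synapomorphy uniting that clade.
IV: derived state 'present' in A and D only — synapomorphy for {A, D}.
V (derived state 'absent') is shared by all ingroup taxa — unites the whole ingroup.
Most parsimonious ingroup topology: (Q,((N,(D,A)),R)).
D and A form a cherry on this tree, so they are sister taxa.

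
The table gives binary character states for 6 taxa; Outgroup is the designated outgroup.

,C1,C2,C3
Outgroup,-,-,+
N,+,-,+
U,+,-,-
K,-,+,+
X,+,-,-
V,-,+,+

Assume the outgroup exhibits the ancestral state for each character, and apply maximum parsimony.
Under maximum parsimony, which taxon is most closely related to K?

Character polarity is set by the outgroup: the derived state is whichever differs from the outgroup's state, so for C3 the derived state is '-', and for the remaining characters it is '+'.
C1: derived state '+' in N, U, and X only — synapomorphy for {N, U, X}.
C2: derived state '+' in K and V only — synapomorphy for {K, V}.
C3 (derived state '-') is shared by U and X — a synapomorphy uniting that clade.
Most parsimonious ingroup topology: ((N,(U,X)),(K,V)).
K and V form a cherry on this tree, so they are sister taxa.

V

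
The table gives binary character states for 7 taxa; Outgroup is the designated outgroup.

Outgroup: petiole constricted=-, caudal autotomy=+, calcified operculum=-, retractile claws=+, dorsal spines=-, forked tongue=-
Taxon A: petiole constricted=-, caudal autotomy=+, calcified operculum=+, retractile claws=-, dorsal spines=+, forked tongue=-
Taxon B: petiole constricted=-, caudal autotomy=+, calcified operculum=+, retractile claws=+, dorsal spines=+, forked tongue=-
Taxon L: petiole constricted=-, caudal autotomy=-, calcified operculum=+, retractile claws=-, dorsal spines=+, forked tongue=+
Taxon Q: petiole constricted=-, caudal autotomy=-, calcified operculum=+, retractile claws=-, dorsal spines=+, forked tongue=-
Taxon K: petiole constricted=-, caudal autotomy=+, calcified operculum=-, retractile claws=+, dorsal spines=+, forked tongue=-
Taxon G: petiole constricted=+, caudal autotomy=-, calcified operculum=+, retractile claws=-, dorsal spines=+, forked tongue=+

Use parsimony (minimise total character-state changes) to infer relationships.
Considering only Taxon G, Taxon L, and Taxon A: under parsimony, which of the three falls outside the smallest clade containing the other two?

Taxon A

Character polarity is set by the outgroup: the derived state is whichever differs from the outgroup's state, so for caudal autotomy, retractile claws the derived state is '-', and for the remaining characters it is '+'.
petiole constricted: derived state '+' in Taxon G only — an autapomorphy, so it tells us nothing about relationships among taxa.
Only Taxon G, Taxon L, and Taxon Q show the derived state '-' for caudal autotomy, supporting them as a clade.
Only Taxon A, Taxon B, Taxon G, Taxon L, and Taxon Q show the derived state '+' for calcified operculum, supporting them as a clade.
retractile claws (derived state '-') is shared by Taxon A, Taxon G, Taxon L, and Taxon Q — a synapomorphy uniting that clade.
All ingroup taxa share the derived state '+' for dorsal spines; it defines the ingroup but does not resolve relationships within it.
forked tongue: derived state '+' in Taxon G and Taxon L only — synapomorphy for {Taxon G, Taxon L}.
Most parsimonious ingroup topology: (((Taxon A,((Taxon L,Taxon G),Taxon Q)),Taxon B),Taxon K).
Taxon L and Taxon G share a more recent common ancestor with each other than either does with Taxon A, so Taxon A is the least closely related of the three.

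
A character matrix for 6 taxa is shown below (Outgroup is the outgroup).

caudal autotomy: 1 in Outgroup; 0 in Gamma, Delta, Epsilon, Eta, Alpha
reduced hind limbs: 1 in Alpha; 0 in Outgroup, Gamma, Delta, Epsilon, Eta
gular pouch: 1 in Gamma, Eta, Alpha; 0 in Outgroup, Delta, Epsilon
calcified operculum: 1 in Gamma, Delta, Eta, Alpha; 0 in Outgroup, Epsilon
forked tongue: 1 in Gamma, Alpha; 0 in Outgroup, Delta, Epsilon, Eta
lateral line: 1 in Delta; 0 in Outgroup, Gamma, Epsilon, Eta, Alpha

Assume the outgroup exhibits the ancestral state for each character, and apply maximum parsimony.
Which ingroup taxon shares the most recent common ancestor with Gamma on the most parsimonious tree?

Character polarity is set by the outgroup: the derived state is whichever differs from the outgroup's state, so for caudal autotomy the derived state is '0', and for the remaining characters it is '1'.
caudal autotomy (derived state '0') is shared by all ingroup taxa — unites the whole ingroup.
reduced hind limbs: derived state '1' in Alpha only — an autapomorphy, so it tells us nothing about relationships among taxa.
Only Alpha, Eta, and Gamma show the derived state '1' for gular pouch, supporting them as a clade.
Only Alpha, Delta, Eta, and Gamma show the derived state '1' for calcified operculum, supporting them as a clade.
Only Alpha and Gamma show the derived state '1' for forked tongue, supporting them as a clade.
lateral line (derived state '1') is unique to Delta (autapomorphy; uninformative for grouping).
Most parsimonious ingroup topology: ((((Gamma,Alpha),Eta),Delta),Epsilon).
Gamma and Alpha form a cherry on this tree, so they are sister taxa.

Alpha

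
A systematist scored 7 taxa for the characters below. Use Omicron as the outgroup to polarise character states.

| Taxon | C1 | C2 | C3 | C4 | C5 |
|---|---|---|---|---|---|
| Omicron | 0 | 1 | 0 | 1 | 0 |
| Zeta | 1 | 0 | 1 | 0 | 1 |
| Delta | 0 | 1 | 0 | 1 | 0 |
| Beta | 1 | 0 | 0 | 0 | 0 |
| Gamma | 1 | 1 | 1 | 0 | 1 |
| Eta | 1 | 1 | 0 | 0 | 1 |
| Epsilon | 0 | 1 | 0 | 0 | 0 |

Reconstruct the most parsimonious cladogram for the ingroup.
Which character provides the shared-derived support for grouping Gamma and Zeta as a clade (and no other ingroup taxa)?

Character polarity is set by the outgroup: the derived state is whichever differs from the outgroup's state, so for C2, C4 the derived state is '0', and for the remaining characters it is '1'.
C1 (derived state '1') is shared by Beta, Eta, Gamma, and Zeta — a synapomorphy uniting that clade.
C2 groups Beta and Zeta, which is incompatible with the clades supported by the remaining characters; treating it as convergent (homoplasy) costs fewer steps than any alternative tree.
C3 (derived state '1') is shared by Gamma and Zeta — a synapomorphy uniting that clade.
Only Beta, Epsilon, Eta, Gamma, and Zeta show the derived state '0' for C4, supporting them as a clade.
C5 (derived state '1') is shared by Eta, Gamma, and Zeta — a synapomorphy uniting that clade.
Most parsimonious ingroup topology: (((((Zeta,Gamma),Eta),Beta),Epsilon),Delta).
The clade {Gamma, Zeta} is supported by C3: its derived state '1' occurs in exactly those taxa and in no other taxon (including the outgroup).

C3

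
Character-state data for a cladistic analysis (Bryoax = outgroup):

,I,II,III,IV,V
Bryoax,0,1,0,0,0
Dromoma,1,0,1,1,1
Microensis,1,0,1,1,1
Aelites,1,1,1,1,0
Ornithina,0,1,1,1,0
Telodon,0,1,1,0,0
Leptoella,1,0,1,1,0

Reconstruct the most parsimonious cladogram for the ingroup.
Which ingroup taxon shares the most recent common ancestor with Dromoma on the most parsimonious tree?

Character polarity is set by the outgroup: the derived state is whichever differs from the outgroup's state, so for II the derived state is '0', and for the remaining characters it is '1'.
I: derived state '1' in Aelites, Dromoma, Leptoella, and Microensis only — synapomorphy for {Aelites, Dromoma, Leptoella, Microensis}.
II: derived state '0' in Dromoma, Leptoella, and Microensis only — synapomorphy for {Dromoma, Leptoella, Microensis}.
III (derived state '1') is shared by all ingroup taxa — unites the whole ingroup.
Only Aelites, Dromoma, Leptoella, Microensis, and Ornithina show the derived state '1' for IV, supporting them as a clade.
Only Dromoma and Microensis show the derived state '1' for V, supporting them as a clade.
Most parsimonious ingroup topology: (((((Dromoma,Microensis),Leptoella),Aelites),Ornithina),Telodon).
Dromoma and Microensis form a cherry on this tree, so they are sister taxa.

Microensis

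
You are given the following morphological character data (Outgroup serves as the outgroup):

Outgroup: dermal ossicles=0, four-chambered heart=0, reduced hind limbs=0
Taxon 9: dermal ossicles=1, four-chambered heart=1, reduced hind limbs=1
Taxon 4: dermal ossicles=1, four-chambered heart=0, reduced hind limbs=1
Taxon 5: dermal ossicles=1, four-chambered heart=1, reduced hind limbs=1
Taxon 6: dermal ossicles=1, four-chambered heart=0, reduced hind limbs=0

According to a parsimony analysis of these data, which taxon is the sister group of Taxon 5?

The outgroup has state '0' for every character, so '1' is the derived state throughout.
dermal ossicles (derived state '1') is shared by all ingroup taxa — unites the whole ingroup.
Only Taxon 5 and Taxon 9 show the derived state '1' for four-chambered heart, supporting them as a clade.
reduced hind limbs: derived state '1' in Taxon 4, Taxon 5, and Taxon 9 only — synapomorphy for {Taxon 4, Taxon 5, Taxon 9}.
Most parsimonious ingroup topology: (((Taxon 9,Taxon 5),Taxon 4),Taxon 6).
Taxon 5 and Taxon 9 form a cherry on this tree, so they are sister taxa.

Taxon 9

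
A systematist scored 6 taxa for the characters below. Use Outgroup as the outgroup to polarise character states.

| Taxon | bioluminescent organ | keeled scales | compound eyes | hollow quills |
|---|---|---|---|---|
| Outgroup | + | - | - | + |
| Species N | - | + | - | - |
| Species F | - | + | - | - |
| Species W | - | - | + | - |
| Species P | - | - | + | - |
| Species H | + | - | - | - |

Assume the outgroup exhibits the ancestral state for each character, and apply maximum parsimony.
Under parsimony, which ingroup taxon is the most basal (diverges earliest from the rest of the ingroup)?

Species H

Character polarity is set by the outgroup: the derived state is whichever differs from the outgroup's state, so for bioluminescent organ, hollow quills the derived state is '-', and for the remaining characters it is '+'.
bioluminescent organ (derived state '-') is shared by Species F, Species N, Species P, and Species W — a synapomorphy uniting that clade.
keeled scales: derived state '+' in Species F and Species N only — synapomorphy for {Species F, Species N}.
compound eyes: derived state '+' in Species P and Species W only — synapomorphy for {Species P, Species W}.
hollow quills (derived state '-') is shared by all ingroup taxa — unites the whole ingroup.
Most parsimonious ingroup topology: (((Species N,Species F),(Species W,Species P)),Species H).
Species H is sister to the clade containing all other ingroup taxa, so it is the earliest-diverging (most basal) ingroup lineage.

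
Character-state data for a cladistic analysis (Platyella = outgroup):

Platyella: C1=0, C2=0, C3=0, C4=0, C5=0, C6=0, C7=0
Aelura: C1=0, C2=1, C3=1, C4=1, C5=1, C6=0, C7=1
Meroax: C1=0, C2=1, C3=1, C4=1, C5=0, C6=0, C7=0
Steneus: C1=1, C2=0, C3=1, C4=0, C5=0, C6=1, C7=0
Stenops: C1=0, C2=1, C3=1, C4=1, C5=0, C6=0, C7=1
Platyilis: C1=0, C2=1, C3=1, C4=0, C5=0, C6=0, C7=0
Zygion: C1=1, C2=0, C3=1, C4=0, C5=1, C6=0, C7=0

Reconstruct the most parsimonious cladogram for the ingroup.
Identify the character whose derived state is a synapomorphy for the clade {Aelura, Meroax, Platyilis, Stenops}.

The outgroup has state '0' for every character, so '1' is the derived state throughout.
C1 (derived state '1') is shared by Steneus and Zygion — a synapomorphy uniting that clade.
Only Aelura, Meroax, Platyilis, and Stenops show the derived state '1' for C2, supporting them as a clade.
C3 (derived state '1') is shared by all ingroup taxa — unites the whole ingroup.
Only Aelura, Meroax, and Stenops show the derived state '1' for C4, supporting them as a clade.
C5 groups Aelura and Zygion, which is incompatible with the clades supported by the remaining characters; treating it as convergent (homoplasy) costs fewer steps than any alternative tree.
C6: derived state '1' in Steneus only — an autapomorphy, so it tells us nothing about relationships among taxa.
C7: derived state '1' in Aelura and Stenops only — synapomorphy for {Aelura, Stenops}.
Most parsimonious ingroup topology: ((((Aelura,Stenops),Meroax),Platyilis),(Steneus,Zygion)).
The clade {Aelura, Meroax, Platyilis, Stenops} is supported by C2: its derived state '1' occurs in exactly those taxa and in no other taxon (including the outgroup).

C2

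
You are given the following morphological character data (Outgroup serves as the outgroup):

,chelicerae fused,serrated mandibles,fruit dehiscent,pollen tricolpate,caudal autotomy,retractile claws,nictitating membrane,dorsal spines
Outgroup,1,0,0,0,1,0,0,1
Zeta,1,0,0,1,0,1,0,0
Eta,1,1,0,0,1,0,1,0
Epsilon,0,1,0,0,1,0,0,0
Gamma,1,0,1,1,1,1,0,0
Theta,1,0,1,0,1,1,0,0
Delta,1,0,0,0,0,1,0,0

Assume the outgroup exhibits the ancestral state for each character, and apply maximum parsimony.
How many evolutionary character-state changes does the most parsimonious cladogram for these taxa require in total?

9

Character polarity is set by the outgroup: the derived state is whichever differs from the outgroup's state, so for chelicerae fused, caudal autotomy, dorsal spines the derived state is '0', and for the remaining characters it is '1'.
chelicerae fused (derived state '0') is unique to Epsilon (autapomorphy; uninformative for grouping).
serrated mandibles (derived state '1') is shared by Epsilon and Eta — a synapomorphy uniting that clade.
Only Gamma and Theta show the derived state '1' for fruit dehiscent, supporting them as a clade.
pollen tricolpate (state '1') occurs in Gamma and Zeta but conflicts with the nesting implied by the other characters — most parsimoniously interpreted as homoplasy.
Only Delta and Zeta show the derived state '0' for caudal autotomy, supporting them as a clade.
Only Delta, Gamma, Theta, and Zeta show the derived state '1' for retractile claws, supporting them as a clade.
nictitating membrane (derived state '1') is unique to Eta (autapomorphy; uninformative for grouping).
dorsal spines (derived state '0') is shared by all ingroup taxa — unites the whole ingroup.
Most parsimonious ingroup topology: (((Zeta,Delta),(Gamma,Theta)),(Eta,Epsilon)).
Changes per character on this tree: chelicerae fused: 1; serrated mandibles: 1; fruit dehiscent: 1; pollen tricolpate: 2; caudal autotomy: 1; retractile claws: 1; nictitating membrane: 1; dorsal spines: 1.
Total = 9.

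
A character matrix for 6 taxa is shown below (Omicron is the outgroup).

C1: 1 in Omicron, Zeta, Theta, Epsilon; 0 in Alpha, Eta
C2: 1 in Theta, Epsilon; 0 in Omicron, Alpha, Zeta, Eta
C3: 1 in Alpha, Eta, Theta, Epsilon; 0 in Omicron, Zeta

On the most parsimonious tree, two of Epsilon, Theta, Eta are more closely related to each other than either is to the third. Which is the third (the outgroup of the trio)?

Eta

Character polarity is set by the outgroup: the derived state is whichever differs from the outgroup's state, so for C1 the derived state is '0', and for the remaining characters it is '1'.
C1 (derived state '0') is shared by Alpha and Eta — a synapomorphy uniting that clade.
C2: derived state '1' in Epsilon and Theta only — synapomorphy for {Epsilon, Theta}.
Only Alpha, Epsilon, Eta, and Theta show the derived state '1' for C3, supporting them as a clade.
Most parsimonious ingroup topology: (((Alpha,Eta),(Theta,Epsilon)),Zeta).
Epsilon and Theta share a more recent common ancestor with each other than either does with Eta, so Eta is the least closely related of the three.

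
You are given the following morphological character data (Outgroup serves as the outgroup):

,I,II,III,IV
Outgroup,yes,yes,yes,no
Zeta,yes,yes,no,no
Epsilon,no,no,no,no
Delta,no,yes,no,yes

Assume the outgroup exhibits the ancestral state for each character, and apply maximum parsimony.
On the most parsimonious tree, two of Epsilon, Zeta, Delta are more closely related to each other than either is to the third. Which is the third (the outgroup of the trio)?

Zeta

Character polarity is set by the outgroup: the derived state is whichever differs from the outgroup's state, so for I, II, III the derived state is 'no', and for the remaining characters it is 'yes'.
I (derived state 'no') is shared by Delta and Epsilon — a synapomorphy uniting that clade.
II: derived state 'no' in Epsilon only — an autapomorphy, so it tells us nothing about relationships among taxa.
All ingroup taxa share the derived state 'no' for III; it defines the ingroup but does not resolve relationships within it.
IV: derived state 'yes' in Delta only — an autapomorphy, so it tells us nothing about relationships among taxa.
Most parsimonious ingroup topology: (Zeta,(Epsilon,Delta)).
Epsilon and Delta share a more recent common ancestor with each other than either does with Zeta, so Zeta is the least closely related of the three.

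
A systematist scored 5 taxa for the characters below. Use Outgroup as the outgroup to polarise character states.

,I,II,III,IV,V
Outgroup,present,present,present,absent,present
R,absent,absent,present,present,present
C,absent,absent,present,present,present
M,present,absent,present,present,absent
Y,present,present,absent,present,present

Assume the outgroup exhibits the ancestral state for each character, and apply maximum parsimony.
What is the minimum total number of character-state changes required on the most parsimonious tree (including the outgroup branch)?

Character polarity is set by the outgroup: the derived state is whichever differs from the outgroup's state, so for I, II, III, V the derived state is 'absent', and for the remaining characters it is 'present'.
I (derived state 'absent') is shared by C and R — a synapomorphy uniting that clade.
Only C, M, and R show the derived state 'absent' for II, supporting them as a clade.
III (derived state 'absent') is unique to Y (autapomorphy; uninformative for grouping).
IV (derived state 'present') is shared by all ingroup taxa — unites the whole ingroup.
V: derived state 'absent' in M only — an autapomorphy, so it tells us nothing about relationships among taxa.
Most parsimonious ingroup topology: (((R,C),M),Y).
Changes per character on this tree: I: 1; II: 1; III: 1; IV: 1; V: 1.
Total = 5.

5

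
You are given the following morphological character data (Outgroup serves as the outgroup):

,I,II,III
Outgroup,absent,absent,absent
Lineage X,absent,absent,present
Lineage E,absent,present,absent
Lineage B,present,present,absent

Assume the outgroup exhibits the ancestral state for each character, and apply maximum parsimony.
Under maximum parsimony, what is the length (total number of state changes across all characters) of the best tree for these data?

3

The outgroup has state 'absent' for every character, so 'present' is the derived state throughout.
I: derived state 'present' in Lineage B only — an autapomorphy, so it tells us nothing about relationships among taxa.
Only Lineage B and Lineage E show the derived state 'present' for II, supporting them as a clade.
III: derived state 'present' in Lineage X only — an autapomorphy, so it tells us nothing about relationships among taxa.
Most parsimonious ingroup topology: (Lineage X,(Lineage E,Lineage B)).
Changes per character on this tree: I: 1; II: 1; III: 1.
Total = 3.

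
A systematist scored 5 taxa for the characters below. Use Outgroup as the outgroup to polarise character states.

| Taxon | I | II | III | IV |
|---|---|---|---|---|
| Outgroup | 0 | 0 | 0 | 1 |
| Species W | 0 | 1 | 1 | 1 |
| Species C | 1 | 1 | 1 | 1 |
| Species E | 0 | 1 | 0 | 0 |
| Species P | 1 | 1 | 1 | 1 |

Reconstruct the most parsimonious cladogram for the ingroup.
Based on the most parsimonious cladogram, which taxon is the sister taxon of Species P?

Species C

Character polarity is set by the outgroup: the derived state is whichever differs from the outgroup's state, so for IV the derived state is '0', and for the remaining characters it is '1'.
I (derived state '1') is shared by Species C and Species P — a synapomorphy uniting that clade.
All ingroup taxa share the derived state '1' for II; it defines the ingroup but does not resolve relationships within it.
Only Species C, Species P, and Species W show the derived state '1' for III, supporting them as a clade.
IV (derived state '0') is unique to Species E (autapomorphy; uninformative for grouping).
Most parsimonious ingroup topology: ((Species W,(Species C,Species P)),Species E).
Species P and Species C form a cherry on this tree, so they are sister taxa.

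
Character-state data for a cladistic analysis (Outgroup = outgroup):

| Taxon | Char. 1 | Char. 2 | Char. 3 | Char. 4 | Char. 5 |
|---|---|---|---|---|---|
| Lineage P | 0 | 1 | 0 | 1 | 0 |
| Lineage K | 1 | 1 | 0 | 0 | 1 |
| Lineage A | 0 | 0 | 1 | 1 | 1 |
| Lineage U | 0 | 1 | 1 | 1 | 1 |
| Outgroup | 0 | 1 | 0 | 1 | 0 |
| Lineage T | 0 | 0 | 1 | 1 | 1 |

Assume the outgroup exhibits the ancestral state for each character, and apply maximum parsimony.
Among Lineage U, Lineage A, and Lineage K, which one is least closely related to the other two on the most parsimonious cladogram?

Character polarity is set by the outgroup: the derived state is whichever differs from the outgroup's state, so for Char. 2, Char. 4 the derived state is '0', and for the remaining characters it is '1'.
Char. 1 (derived state '1') is unique to Lineage K (autapomorphy; uninformative for grouping).
Char. 2 (derived state '0') is shared by Lineage A and Lineage T — a synapomorphy uniting that clade.
Char. 3: derived state '1' in Lineage A, Lineage T, and Lineage U only — synapomorphy for {Lineage A, Lineage T, Lineage U}.
Char. 4: derived state '0' in Lineage K only — an autapomorphy, so it tells us nothing about relationships among taxa.
Char. 5 (derived state '1') is shared by Lineage A, Lineage K, Lineage T, and Lineage U — a synapomorphy uniting that clade.
Most parsimonious ingroup topology: (Lineage P,(((Lineage A,Lineage T),Lineage U),Lineage K)).
Lineage A and Lineage U share a more recent common ancestor with each other than either does with Lineage K, so Lineage K is the least closely related of the three.

Lineage K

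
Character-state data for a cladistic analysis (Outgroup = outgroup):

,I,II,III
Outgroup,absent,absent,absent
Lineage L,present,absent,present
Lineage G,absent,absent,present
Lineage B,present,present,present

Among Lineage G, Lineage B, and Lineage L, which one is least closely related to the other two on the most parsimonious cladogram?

Lineage G

The outgroup has state 'absent' for every character, so 'present' is the derived state throughout.
I (derived state 'present') is shared by Lineage B and Lineage L — a synapomorphy uniting that clade.
II: derived state 'present' in Lineage B only — an autapomorphy, so it tells us nothing about relationships among taxa.
All ingroup taxa share the derived state 'present' for III; it defines the ingroup but does not resolve relationships within it.
Most parsimonious ingroup topology: ((Lineage L,Lineage B),Lineage G).
Lineage B and Lineage L share a more recent common ancestor with each other than either does with Lineage G, so Lineage G is the least closely related of the three.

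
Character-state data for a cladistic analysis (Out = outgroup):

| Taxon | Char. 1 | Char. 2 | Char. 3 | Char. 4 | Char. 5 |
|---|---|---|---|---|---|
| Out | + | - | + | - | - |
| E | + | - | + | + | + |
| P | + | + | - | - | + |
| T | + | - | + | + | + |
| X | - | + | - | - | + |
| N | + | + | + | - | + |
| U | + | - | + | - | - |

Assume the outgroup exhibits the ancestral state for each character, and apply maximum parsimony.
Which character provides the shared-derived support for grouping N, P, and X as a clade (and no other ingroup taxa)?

Char. 2

Character polarity is set by the outgroup: the derived state is whichever differs from the outgroup's state, so for Char. 1, Char. 3 the derived state is '-', and for the remaining characters it is '+'.
Char. 1: derived state '-' in X only — an autapomorphy, so it tells us nothing about relationships among taxa.
Char. 2: derived state '+' in N, P, and X only — synapomorphy for {N, P, X}.
Only P and X show the derived state '-' for Char. 3, supporting them as a clade.
Char. 4: derived state '+' in E and T only — synapomorphy for {E, T}.
Char. 5 (derived state '+') is shared by E, N, P, T, and X — a synapomorphy uniting that clade.
Most parsimonious ingroup topology: (((E,T),((P,X),N)),U).
The clade {N, P, X} is supported by Char. 2: its derived state '+' occurs in exactly those taxa and in no other taxon (including the outgroup).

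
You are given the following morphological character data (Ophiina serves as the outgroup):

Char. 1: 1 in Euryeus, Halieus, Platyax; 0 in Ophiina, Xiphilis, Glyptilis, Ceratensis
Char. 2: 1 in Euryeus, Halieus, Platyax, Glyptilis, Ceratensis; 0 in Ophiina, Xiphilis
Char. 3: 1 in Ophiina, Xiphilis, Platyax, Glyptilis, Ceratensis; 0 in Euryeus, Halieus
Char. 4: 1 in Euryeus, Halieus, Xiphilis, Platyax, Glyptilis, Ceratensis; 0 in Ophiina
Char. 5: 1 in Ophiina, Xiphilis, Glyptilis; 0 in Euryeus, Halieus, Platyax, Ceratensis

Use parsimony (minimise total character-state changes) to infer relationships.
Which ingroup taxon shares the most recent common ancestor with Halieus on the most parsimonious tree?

Euryeus

Character polarity is set by the outgroup: the derived state is whichever differs from the outgroup's state, so for Char. 3, Char. 5 the derived state is '0', and for the remaining characters it is '1'.
Char. 1 (derived state '1') is shared by Euryeus, Halieus, and Platyax — a synapomorphy uniting that clade.
Char. 2: derived state '1' in Ceratensis, Euryeus, Glyptilis, Halieus, and Platyax only — synapomorphy for {Ceratensis, Euryeus, Glyptilis, Halieus, Platyax}.
Char. 3: derived state '0' in Euryeus and Halieus only — synapomorphy for {Euryeus, Halieus}.
Char. 4 (derived state '1') is shared by all ingroup taxa — unites the whole ingroup.
Char. 5: derived state '0' in Ceratensis, Euryeus, Halieus, and Platyax only — synapomorphy for {Ceratensis, Euryeus, Halieus, Platyax}.
Most parsimonious ingroup topology: (((((Euryeus,Halieus),Platyax),Ceratensis),Glyptilis),Xiphilis).
Halieus and Euryeus form a cherry on this tree, so they are sister taxa.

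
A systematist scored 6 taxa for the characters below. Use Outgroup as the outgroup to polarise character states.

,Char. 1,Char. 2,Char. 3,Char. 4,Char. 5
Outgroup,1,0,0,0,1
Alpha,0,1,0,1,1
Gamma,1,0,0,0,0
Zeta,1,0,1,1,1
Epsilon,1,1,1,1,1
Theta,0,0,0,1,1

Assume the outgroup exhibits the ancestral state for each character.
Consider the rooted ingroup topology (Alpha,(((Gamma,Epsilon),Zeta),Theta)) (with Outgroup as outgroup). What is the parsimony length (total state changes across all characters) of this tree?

Map each character onto (Alpha,(((Gamma,Epsilon),Zeta),Theta)) (rooted by Outgroup) and count the minimum state changes it requires (Fitch parsimony):
Char. 1: 2; Char. 2: 2; Char. 3: 2; Char. 4: 2; Char. 5: 1.
Total tree length = 9.

9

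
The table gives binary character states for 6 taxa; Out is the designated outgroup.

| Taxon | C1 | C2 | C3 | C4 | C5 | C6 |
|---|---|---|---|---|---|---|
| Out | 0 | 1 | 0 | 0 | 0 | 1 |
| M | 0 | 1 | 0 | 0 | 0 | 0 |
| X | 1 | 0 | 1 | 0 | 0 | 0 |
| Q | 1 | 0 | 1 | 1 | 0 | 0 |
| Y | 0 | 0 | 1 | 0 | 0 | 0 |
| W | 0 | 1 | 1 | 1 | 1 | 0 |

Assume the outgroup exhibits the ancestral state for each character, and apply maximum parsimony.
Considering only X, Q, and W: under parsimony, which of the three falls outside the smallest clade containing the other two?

W

Character polarity is set by the outgroup: the derived state is whichever differs from the outgroup's state, so for C2, C6 the derived state is '0', and for the remaining characters it is '1'.
Only Q and X show the derived state '1' for C1, supporting them as a clade.
C2 (derived state '0') is shared by Q, X, and Y — a synapomorphy uniting that clade.
C3: derived state '1' in Q, W, X, and Y only — synapomorphy for {Q, W, X, Y}.
C4 (state '1') occurs in Q and W but conflicts with the nesting implied by the other characters — most parsimoniously interpreted as homoplasy.
C5: derived state '1' in W only — an autapomorphy, so it tells us nothing about relationships among taxa.
C6 (derived state '0') is shared by all ingroup taxa — unites the whole ingroup.
Most parsimonious ingroup topology: (M,(((X,Q),Y),W)).
X and Q share a more recent common ancestor with each other than either does with W, so W is the least closely related of the three.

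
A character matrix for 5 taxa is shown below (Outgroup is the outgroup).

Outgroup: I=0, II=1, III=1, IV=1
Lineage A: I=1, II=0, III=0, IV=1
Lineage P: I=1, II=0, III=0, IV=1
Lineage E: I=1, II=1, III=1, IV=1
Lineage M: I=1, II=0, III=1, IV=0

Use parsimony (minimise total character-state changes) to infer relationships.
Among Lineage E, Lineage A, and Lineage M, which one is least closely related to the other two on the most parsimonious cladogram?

Lineage E

Character polarity is set by the outgroup: the derived state is whichever differs from the outgroup's state, so for II, III, IV the derived state is '0', and for the remaining characters it is '1'.
I (derived state '1') is shared by all ingroup taxa — unites the whole ingroup.
II (derived state '0') is shared by Lineage A, Lineage M, and Lineage P — a synapomorphy uniting that clade.
III (derived state '0') is shared by Lineage A and Lineage P — a synapomorphy uniting that clade.
IV (derived state '0') is unique to Lineage M (autapomorphy; uninformative for grouping).
Most parsimonious ingroup topology: (((Lineage A,Lineage P),Lineage M),Lineage E).
Lineage M and Lineage A share a more recent common ancestor with each other than either does with Lineage E, so Lineage E is the least closely related of the three.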